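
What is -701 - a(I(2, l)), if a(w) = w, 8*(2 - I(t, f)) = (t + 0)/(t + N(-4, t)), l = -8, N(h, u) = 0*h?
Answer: -5623/8 ≈ -702.88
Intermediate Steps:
N(h, u) = 0
I(t, f) = 15/8 (I(t, f) = 2 - (t + 0)/(8*(t + 0)) = 2 - t/(8*t) = 2 - ⅛*1 = 2 - ⅛ = 15/8)
-701 - a(I(2, l)) = -701 - 1*15/8 = -701 - 15/8 = -5623/8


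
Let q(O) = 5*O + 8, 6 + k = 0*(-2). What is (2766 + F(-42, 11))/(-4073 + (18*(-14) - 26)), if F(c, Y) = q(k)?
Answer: -2744/4351 ≈ -0.63066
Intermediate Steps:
k = -6 (k = -6 + 0*(-2) = -6 + 0 = -6)
q(O) = 8 + 5*O
F(c, Y) = -22 (F(c, Y) = 8 + 5*(-6) = 8 - 30 = -22)
(2766 + F(-42, 11))/(-4073 + (18*(-14) - 26)) = (2766 - 22)/(-4073 + (18*(-14) - 26)) = 2744/(-4073 + (-252 - 26)) = 2744/(-4073 - 278) = 2744/(-4351) = 2744*(-1/4351) = -2744/4351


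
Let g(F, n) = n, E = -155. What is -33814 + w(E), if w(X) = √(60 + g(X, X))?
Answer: -33814 + I*√95 ≈ -33814.0 + 9.7468*I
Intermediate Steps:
w(X) = √(60 + X)
-33814 + w(E) = -33814 + √(60 - 155) = -33814 + √(-95) = -33814 + I*√95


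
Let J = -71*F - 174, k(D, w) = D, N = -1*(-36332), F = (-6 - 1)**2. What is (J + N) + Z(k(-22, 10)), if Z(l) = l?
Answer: 32657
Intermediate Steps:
F = 49 (F = (-7)**2 = 49)
N = 36332
J = -3653 (J = -71*49 - 174 = -3479 - 174 = -3653)
(J + N) + Z(k(-22, 10)) = (-3653 + 36332) - 22 = 32679 - 22 = 32657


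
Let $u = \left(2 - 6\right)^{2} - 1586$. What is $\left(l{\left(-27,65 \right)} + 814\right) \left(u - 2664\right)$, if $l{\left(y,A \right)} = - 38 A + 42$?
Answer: $6833676$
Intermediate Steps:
$l{\left(y,A \right)} = 42 - 38 A$
$u = -1570$ ($u = \left(2 - 6\right)^{2} - 1586 = \left(-4\right)^{2} - 1586 = 16 - 1586 = -1570$)
$\left(l{\left(-27,65 \right)} + 814\right) \left(u - 2664\right) = \left(\left(42 - 2470\right) + 814\right) \left(-1570 - 2664\right) = \left(\left(42 - 2470\right) + 814\right) \left(-4234\right) = \left(-2428 + 814\right) \left(-4234\right) = \left(-1614\right) \left(-4234\right) = 6833676$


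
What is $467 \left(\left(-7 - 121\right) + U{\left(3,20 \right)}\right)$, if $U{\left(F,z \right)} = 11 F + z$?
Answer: $-35025$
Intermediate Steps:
$U{\left(F,z \right)} = z + 11 F$
$467 \left(\left(-7 - 121\right) + U{\left(3,20 \right)}\right) = 467 \left(\left(-7 - 121\right) + \left(20 + 11 \cdot 3\right)\right) = 467 \left(\left(-7 - 121\right) + \left(20 + 33\right)\right) = 467 \left(-128 + 53\right) = 467 \left(-75\right) = -35025$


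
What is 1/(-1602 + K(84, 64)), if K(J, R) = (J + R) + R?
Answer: -1/1390 ≈ -0.00071942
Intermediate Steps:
K(J, R) = J + 2*R
1/(-1602 + K(84, 64)) = 1/(-1602 + (84 + 2*64)) = 1/(-1602 + (84 + 128)) = 1/(-1602 + 212) = 1/(-1390) = -1/1390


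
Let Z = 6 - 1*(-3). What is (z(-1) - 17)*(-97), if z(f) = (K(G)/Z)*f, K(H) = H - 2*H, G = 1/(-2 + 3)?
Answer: 14744/9 ≈ 1638.2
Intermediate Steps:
G = 1 (G = 1/1 = 1)
K(H) = -H
Z = 9 (Z = 6 + 3 = 9)
z(f) = -f/9 (z(f) = (-1*1/9)*f = -f/9)
(z(-1) - 17)*(-97) = (-1/9*(-1) - 17)*(-97) = (1/9 - 17)*(-97) = -152/9*(-97) = 14744/9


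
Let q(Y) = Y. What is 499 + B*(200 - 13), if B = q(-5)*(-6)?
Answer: 6109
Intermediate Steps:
B = 30 (B = -5*(-6) = 30)
499 + B*(200 - 13) = 499 + 30*(200 - 13) = 499 + 30*187 = 499 + 5610 = 6109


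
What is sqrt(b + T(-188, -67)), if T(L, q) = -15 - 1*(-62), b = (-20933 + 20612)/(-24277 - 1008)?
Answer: 2*sqrt(7514171015)/25285 ≈ 6.8566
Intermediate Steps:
b = 321/25285 (b = -321/(-25285) = -321*(-1/25285) = 321/25285 ≈ 0.012695)
T(L, q) = 47 (T(L, q) = -15 + 62 = 47)
sqrt(b + T(-188, -67)) = sqrt(321/25285 + 47) = sqrt(1188716/25285) = 2*sqrt(7514171015)/25285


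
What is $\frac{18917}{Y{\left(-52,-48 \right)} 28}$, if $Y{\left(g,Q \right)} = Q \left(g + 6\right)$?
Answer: $\frac{18917}{61824} \approx 0.30598$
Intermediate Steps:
$Y{\left(g,Q \right)} = Q \left(6 + g\right)$
$\frac{18917}{Y{\left(-52,-48 \right)} 28} = \frac{18917}{- 48 \left(6 - 52\right) 28} = \frac{18917}{\left(-48\right) \left(-46\right) 28} = \frac{18917}{2208 \cdot 28} = \frac{18917}{61824}$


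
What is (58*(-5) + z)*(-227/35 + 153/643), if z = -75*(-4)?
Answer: -281212/4501 ≈ -62.478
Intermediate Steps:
z = 300
(58*(-5) + z)*(-227/35 + 153/643) = (58*(-5) + 300)*(-227/35 + 153/643) = (-290 + 300)*(-227*1/35 + 153*(1/643)) = 10*(-227/35 + 153/643) = 10*(-140606/22505) = -281212/4501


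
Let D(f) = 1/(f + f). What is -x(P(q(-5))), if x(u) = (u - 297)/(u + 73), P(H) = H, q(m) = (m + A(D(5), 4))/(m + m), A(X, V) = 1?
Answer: 1483/367 ≈ 4.0409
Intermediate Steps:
D(f) = 1/(2*f)
q(m) = (1 + m)/(2*m) (q(m) = (m + 1)/(m + m) = (1 + m)/((2*m)) = (1 + m)*(1/(2*m)) = (1 + m)/(2*m))
x(u) = (-297 + u)/(73 + u)
-x(P(q(-5))) = -(-297 + (½)*(1 - 5)/(-5))/(73 + (½)*(1 - 5)/(-5)) = -(-297 + (½)*(-⅕)*(-4))/(73 + (½)*(-⅕)*(-4)) = -(-297 + ⅖)/(73 + ⅖) = -(-1483)/(367/5*5) = -5*(-1483)/(367*5) = -1*(-1483/367) = 1483/367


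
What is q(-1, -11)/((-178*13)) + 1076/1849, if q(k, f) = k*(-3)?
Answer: 2484317/4278586 ≈ 0.58064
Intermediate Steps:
q(k, f) = -3*k
q(-1, -11)/((-178*13)) + 1076/1849 = (-3*(-1))/((-178*13)) + 1076/1849 = 3/(-2314) + 1076*(1/1849) = 3*(-1/2314) + 1076/1849 = -3/2314 + 1076/1849 = 2484317/4278586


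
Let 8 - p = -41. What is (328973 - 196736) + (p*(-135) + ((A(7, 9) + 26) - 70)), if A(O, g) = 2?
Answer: 125580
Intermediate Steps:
p = 49 (p = 8 - 1*(-41) = 8 + 41 = 49)
(328973 - 196736) + (p*(-135) + ((A(7, 9) + 26) - 70)) = (328973 - 196736) + (49*(-135) + ((2 + 26) - 70)) = 132237 + (-6615 + (28 - 70)) = 132237 + (-6615 - 42) = 132237 - 6657 = 125580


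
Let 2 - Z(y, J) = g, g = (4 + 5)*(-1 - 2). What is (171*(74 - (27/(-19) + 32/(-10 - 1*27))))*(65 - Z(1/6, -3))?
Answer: 17375796/37 ≈ 4.6962e+5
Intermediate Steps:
g = -27 (g = 9*(-3) = -27)
Z(y, J) = 29 (Z(y, J) = 2 - 1*(-27) = 2 + 27 = 29)
(171*(74 - (27/(-19) + 32/(-10 - 1*27))))*(65 - Z(1/6, -3)) = (171*(74 - (27/(-19) + 32/(-10 - 1*27))))*(65 - 1*29) = (171*(74 - (27*(-1/19) + 32/(-10 - 27))))*(65 - 29) = (171*(74 - (-27/19 + 32/(-37))))*36 = (171*(74 - (-27/19 + 32*(-1/37))))*36 = (171*(74 - (-27/19 - 32/37)))*36 = (171*(74 - 1*(-1607/703)))*36 = (171*(74 + 1607/703))*36 = (171*(53629/703))*36 = (482661/37)*36 = 17375796/37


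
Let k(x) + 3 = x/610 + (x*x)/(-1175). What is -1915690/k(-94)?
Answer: 1460713625/8139 ≈ 1.7947e+5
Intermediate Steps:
k(x) = -3 - x²/1175 + x/610 (k(x) = -3 + (x/610 + (x*x)/(-1175)) = -3 + (x*(1/610) + x²*(-1/1175)) = -3 + (x/610 - x²/1175) = -3 + (-x²/1175 + x/610) = -3 - x²/1175 + x/610)
-1915690/k(-94) = -1915690/(-3 - 1/1175*(-94)² + (1/610)*(-94)) = -1915690/(-3 - 1/1175*8836 - 47/305) = -1915690/(-3 - 188/25 - 47/305) = -1915690/(-16278/1525) = -1915690*(-1525/16278) = 1460713625/8139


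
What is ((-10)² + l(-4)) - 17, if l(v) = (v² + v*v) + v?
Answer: 111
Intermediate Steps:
l(v) = v + 2*v² (l(v) = (v² + v²) + v = 2*v² + v = v + 2*v²)
((-10)² + l(-4)) - 17 = ((-10)² - 4*(1 + 2*(-4))) - 17 = (100 - 4*(1 - 8)) - 17 = (100 - 4*(-7)) - 17 = (100 + 28) - 17 = 128 - 17 = 111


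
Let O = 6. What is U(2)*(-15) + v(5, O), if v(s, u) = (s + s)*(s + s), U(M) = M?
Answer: 70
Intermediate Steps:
v(s, u) = 4*s² (v(s, u) = (2*s)*(2*s) = 4*s²)
U(2)*(-15) + v(5, O) = 2*(-15) + 4*5² = -30 + 4*25 = -30 + 100 = 70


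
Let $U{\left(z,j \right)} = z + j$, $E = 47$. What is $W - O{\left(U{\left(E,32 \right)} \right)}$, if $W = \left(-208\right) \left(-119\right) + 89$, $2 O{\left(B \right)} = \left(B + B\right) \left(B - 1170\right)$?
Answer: $111030$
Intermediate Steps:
$U{\left(z,j \right)} = j + z$
$O{\left(B \right)} = B \left(-1170 + B\right)$ ($O{\left(B \right)} = \frac{\left(B + B\right) \left(B - 1170\right)}{2} = \frac{2 B \left(-1170 + B\right)}{2} = B \left(-1170 + B\right)$)
$W = 24841$ ($W = 24752 + 89 = 24841$)
$W - O{\left(U{\left(E,32 \right)} \right)} = 24841 - \left(32 + 47\right) \left(-1170 + \left(32 + 47\right)\right) = 24841 - 79 \left(-1170 + 79\right) = 24841 - 79 \left(-1091\right) = 24841 - -86189 = 24841 + 86189 = 111030$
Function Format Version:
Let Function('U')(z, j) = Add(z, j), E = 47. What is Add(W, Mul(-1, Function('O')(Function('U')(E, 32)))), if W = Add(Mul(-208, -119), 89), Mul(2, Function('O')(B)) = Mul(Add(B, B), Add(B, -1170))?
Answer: 111030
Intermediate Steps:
Function('U')(z, j) = Add(j, z)
Function('O')(B) = Mul(B, Add(-1170, B)) (Function('O')(B) = Mul(Rational(1, 2), Mul(Add(B, B), Add(B, -1170))) = Mul(Rational(1, 2), Mul(Mul(2, B), Add(-1170, B))) = Mul(Rational(1, 2), Mul(2, B, Add(-1170, B))) = Mul(B, Add(-1170, B)))
W = 24841 (W = Add(24752, 89) = 24841)
Add(W, Mul(-1, Function('O')(Function('U')(E, 32)))) = Add(24841, Mul(-1, Mul(Add(32, 47), Add(-1170, Add(32, 47))))) = Add(24841, Mul(-1, Mul(79, Add(-1170, 79)))) = Add(24841, Mul(-1, Mul(79, -1091))) = Add(24841, Mul(-1, -86189)) = Add(24841, 86189) = 111030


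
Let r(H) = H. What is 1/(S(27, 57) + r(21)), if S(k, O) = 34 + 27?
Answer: 1/82 ≈ 0.012195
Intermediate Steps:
S(k, O) = 61
1/(S(27, 57) + r(21)) = 1/(61 + 21) = 1/82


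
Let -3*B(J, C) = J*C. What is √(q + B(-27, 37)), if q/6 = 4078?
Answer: √24801 ≈ 157.48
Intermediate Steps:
q = 24468 (q = 6*4078 = 24468)
B(J, C) = -C*J/3 (B(J, C) = -J*C/3 = -C*J/3)
√(q + B(-27, 37)) = √(24468 - ⅓*37*(-27)) = √(24468 + 333) = √24801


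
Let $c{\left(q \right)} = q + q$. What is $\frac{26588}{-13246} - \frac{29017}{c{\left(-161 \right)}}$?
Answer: $\frac{187898923}{2132606} \approx 88.108$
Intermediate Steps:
$c{\left(q \right)} = 2 q$
$\frac{26588}{-13246} - \frac{29017}{c{\left(-161 \right)}} = \frac{26588}{-13246} - \frac{29017}{2 \left(-161\right)} = 26588 \left(- \frac{1}{13246}\right) - \frac{29017}{-322} = - \frac{13294}{6623} - - \frac{29017}{322} = - \frac{13294}{6623} + \frac{29017}{322} = \frac{187898923}{2132606}$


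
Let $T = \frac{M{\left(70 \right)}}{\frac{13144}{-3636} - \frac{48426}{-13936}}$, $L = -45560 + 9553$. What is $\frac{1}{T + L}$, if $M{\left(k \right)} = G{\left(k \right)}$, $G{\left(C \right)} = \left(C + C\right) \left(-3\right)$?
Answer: $- \frac{887231}{29286283577} \approx -3.0295 \cdot 10^{-5}$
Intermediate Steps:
$L = -36007$
$G{\left(C \right)} = - 6 C$ ($G{\left(C \right)} = 2 C \left(-3\right) = - 6 C$)
$M{\left(k \right)} = - 6 k$
$T = \frac{2660243040}{887231}$ ($T = \frac{\left(-6\right) 70}{\frac{13144}{-3636} - \frac{48426}{-13936}} = - \frac{420}{13144 \left(- \frac{1}{3636}\right) - - \frac{24213}{6968}} = - \frac{420}{- \frac{3286}{909} + \frac{24213}{6968}} = - \frac{420}{- \frac{887231}{6333912}} = \left(-420\right) \left(- \frac{6333912}{887231}\right) = \frac{2660243040}{887231} \approx 2998.4$)
$\frac{1}{T + L} = \frac{1}{\frac{2660243040}{887231} - 36007} = \frac{1}{- \frac{29286283577}{887231}} = - \frac{887231}{29286283577}$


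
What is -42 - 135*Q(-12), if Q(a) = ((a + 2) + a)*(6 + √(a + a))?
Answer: 17778 + 5940*I*√6 ≈ 17778.0 + 14550.0*I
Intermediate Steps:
Q(a) = (2 + 2*a)*(6 + √2*√a) (Q(a) = ((2 + a) + a)*(6 + √(2*a)) = (2 + 2*a)*(6 + √2*√a))
-42 - 135*Q(-12) = -42 - 135*(12 + 12*(-12) + 2*√2*√(-12) + 2*√2*(-12)^(3/2)) = -42 - 135*(12 - 144 + 2*√2*(2*I*√3) + 2*√2*(-24*I*√3)) = -42 - 135*(12 - 144 + 4*I*√6 - 48*I*√6) = -42 - 135*(-132 - 44*I*√6) = -42 + (17820 + 5940*I*√6) = 17778 + 5940*I*√6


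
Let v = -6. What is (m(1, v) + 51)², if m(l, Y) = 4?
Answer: 3025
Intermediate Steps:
(m(1, v) + 51)² = (4 + 51)² = 55² = 3025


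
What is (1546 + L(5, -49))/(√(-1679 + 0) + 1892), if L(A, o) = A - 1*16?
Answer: 2904220/3581343 - 1535*I*√1679/3581343 ≈ 0.81093 - 0.017563*I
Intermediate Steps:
L(A, o) = -16 + A (L(A, o) = A - 16 = -16 + A)
(1546 + L(5, -49))/(√(-1679 + 0) + 1892) = (1546 + (-16 + 5))/(√(-1679 + 0) + 1892) = (1546 - 11)/(√(-1679) + 1892) = 1535/(I*√1679 + 1892) = 1535/(1892 + I*√1679)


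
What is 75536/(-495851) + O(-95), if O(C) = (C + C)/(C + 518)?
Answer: -126163418/209744973 ≈ -0.60151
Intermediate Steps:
O(C) = 2*C/(518 + C) (O(C) = (2*C)/(518 + C) = 2*C/(518 + C))
75536/(-495851) + O(-95) = 75536/(-495851) + 2*(-95)/(518 - 95) = 75536*(-1/495851) + 2*(-95)/423 = -75536/495851 + 2*(-95)*(1/423) = -75536/495851 - 190/423 = -126163418/209744973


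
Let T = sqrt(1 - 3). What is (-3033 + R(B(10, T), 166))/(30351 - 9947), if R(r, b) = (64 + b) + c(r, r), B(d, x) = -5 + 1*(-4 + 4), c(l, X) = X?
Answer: -702/5101 ≈ -0.13762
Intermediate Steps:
T = I*sqrt(2) (T = sqrt(-2) = I*sqrt(2) ≈ 1.4142*I)
B(d, x) = -5 (B(d, x) = -5 + 1*0 = -5 + 0 = -5)
R(r, b) = 64 + b + r (R(r, b) = (64 + b) + r = 64 + b + r)
(-3033 + R(B(10, T), 166))/(30351 - 9947) = (-3033 + (64 + 166 - 5))/(30351 - 9947) = (-3033 + 225)/20404 = -2808*1/20404 = -702/5101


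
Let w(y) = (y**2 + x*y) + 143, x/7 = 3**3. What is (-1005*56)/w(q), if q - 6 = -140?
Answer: 18760/2409 ≈ 7.7875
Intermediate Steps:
q = -134 (q = 6 - 140 = -134)
x = 189 (x = 7*3**3 = 7*27 = 189)
w(y) = 143 + y**2 + 189*y (w(y) = (y**2 + 189*y) + 143 = 143 + y**2 + 189*y)
(-1005*56)/w(q) = (-1005*56)/(143 + (-134)**2 + 189*(-134)) = -56280/(143 + 17956 - 25326) = -56280/(-7227) = -56280*(-1/7227) = 18760/2409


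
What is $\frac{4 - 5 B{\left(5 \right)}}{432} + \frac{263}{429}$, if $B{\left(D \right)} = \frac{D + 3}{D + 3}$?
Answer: $\frac{37729}{61776} \approx 0.61074$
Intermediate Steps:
$B{\left(D \right)} = 1$ ($B{\left(D \right)} = \frac{3 + D}{3 + D} = 1$)
$\frac{4 - 5 B{\left(5 \right)}}{432} + \frac{263}{429} = \frac{4 - 5}{432} + \frac{263}{429} = \left(4 - 5\right) \frac{1}{432} + 263 \cdot \frac{1}{429} = \left(-1\right) \frac{1}{432} + \frac{263}{429} = - \frac{1}{432} + \frac{263}{429} = \frac{37729}{61776}$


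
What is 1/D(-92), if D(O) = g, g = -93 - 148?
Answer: -1/241 ≈ -0.0041494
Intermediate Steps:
g = -241
D(O) = -241
1/D(-92) = 1/(-241) = -1/241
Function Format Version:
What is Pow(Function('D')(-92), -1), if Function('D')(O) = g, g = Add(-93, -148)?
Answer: Rational(-1, 241) ≈ -0.0041494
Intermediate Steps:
g = -241
Function('D')(O) = -241
Pow(Function('D')(-92), -1) = Pow(-241, -1) = Rational(-1, 241)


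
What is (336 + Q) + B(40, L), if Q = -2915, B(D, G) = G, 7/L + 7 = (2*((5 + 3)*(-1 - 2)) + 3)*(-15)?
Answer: -1722765/668 ≈ -2579.0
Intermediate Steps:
L = 7/668 (L = 7/(-7 + (2*((5 + 3)*(-1 - 2)) + 3)*(-15)) = 7/(-7 + (2*(8*(-3)) + 3)*(-15)) = 7/(-7 + (2*(-24) + 3)*(-15)) = 7/(-7 + (-48 + 3)*(-15)) = 7/(-7 - 45*(-15)) = 7/(-7 + 675) = 7/668 ≈ 0.010479)
(336 + Q) + B(40, L) = (336 - 2915) + 7/668 = -2579 + 7/668 = -1722765/668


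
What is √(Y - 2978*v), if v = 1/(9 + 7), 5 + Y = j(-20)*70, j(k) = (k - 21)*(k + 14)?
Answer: √272462/4 ≈ 130.49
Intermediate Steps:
j(k) = (-21 + k)*(14 + k)
Y = 17215 (Y = -5 + (-294 + (-20)² - 7*(-20))*70 = -5 + (-294 + 400 + 140)*70 = -5 + 246*70 = -5 + 17220 = 17215)
v = 1/16 ≈ 0.062500
√(Y - 2978*v) = √(17215 - 2978*1/16) = √(17215 - 1489/8) = √(136231/8) = √272462/4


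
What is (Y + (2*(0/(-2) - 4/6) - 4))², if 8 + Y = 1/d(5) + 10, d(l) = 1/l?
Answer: 25/9 ≈ 2.7778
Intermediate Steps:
Y = 7 (Y = -8 + (1/(1/5) + 10) = -8 + (1/(⅕) + 10) = -8 + (5 + 10) = -8 + 15 = 7)
(Y + (2*(0/(-2) - 4/6) - 4))² = (7 + (2*(0/(-2) - 4/6) - 4))² = (7 + (2*(0*(-½) - 4*⅙) - 4))² = (7 + (2*(0 - ⅔) - 4))² = (7 + (2*(-⅔) - 4))² = (7 + (-4/3 - 4))² = (7 - 16/3)² = (5/3)² = 25/9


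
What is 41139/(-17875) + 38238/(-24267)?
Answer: -560608121/144590875 ≈ -3.8772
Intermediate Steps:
41139/(-17875) + 38238/(-24267) = 41139*(-1/17875) + 38238*(-1/24267) = -41139/17875 - 12746/8089 = -560608121/144590875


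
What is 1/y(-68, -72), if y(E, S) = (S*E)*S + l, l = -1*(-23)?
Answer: -1/352489 ≈ -2.8370e-6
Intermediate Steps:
l = 23
y(E, S) = 23 + E*S**2 (y(E, S) = (S*E)*S + 23 = (E*S)*S + 23 = E*S**2 + 23 = 23 + E*S**2)
1/y(-68, -72) = 1/(23 - 68*(-72)**2) = 1/(23 - 68*5184) = 1/(23 - 352512) = 1/(-352489) = -1/352489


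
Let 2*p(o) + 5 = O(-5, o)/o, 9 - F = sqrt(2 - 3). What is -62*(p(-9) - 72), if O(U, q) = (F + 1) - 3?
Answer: 41788/9 - 31*I/9 ≈ 4643.1 - 3.4444*I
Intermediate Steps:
F = 9 - I (F = 9 - sqrt(2 - 3) = 9 - sqrt(-1) = 9 - I ≈ 9.0 - 1.0*I)
O(U, q) = 7 - I (O(U, q) = ((9 - I) + 1) - 3 = (10 - I) - 3 = 7 - I)
p(o) = -5/2 + (7 - I)/(2*o) (p(o) = -5/2 + ((7 - I)/o)/2 = -5/2 + (7 - I)/(2*o))
-62*(p(-9) - 72) = -62*((1/2)*(7 - I - 5*(-9))/(-9) - 72) = -62*((1/2)*(-1/9)*(7 - I + 45) - 72) = -62*((1/2)*(-1/9)*(52 - I) - 72) = -62*((-26/9 + I/18) - 72) = -62*(-674/9 + I/18) = 41788/9 - 31*I/9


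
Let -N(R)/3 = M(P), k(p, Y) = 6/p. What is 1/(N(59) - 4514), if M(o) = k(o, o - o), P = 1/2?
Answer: -1/4550 ≈ -0.00021978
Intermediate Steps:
P = ½ (P = 1*(½) = ½ ≈ 0.50000)
M(o) = 6/o
N(R) = -36 (N(R) = -18/½ = -18*2 = -3*12 = -36)
1/(N(59) - 4514) = 1/(-36 - 4514) = 1/(-4550) = -1/4550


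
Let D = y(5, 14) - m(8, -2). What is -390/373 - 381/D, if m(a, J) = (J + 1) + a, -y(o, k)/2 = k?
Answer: 128463/13055 ≈ 9.8401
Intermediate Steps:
y(o, k) = -2*k
m(a, J) = 1 + J + a (m(a, J) = (1 + J) + a = 1 + J + a)
D = -35 (D = -2*14 - (1 - 2 + 8) = -28 - 1*7 = -28 - 7 = -35)
-390/373 - 381/D = -390/373 - 381/(-35) = -390*1/373 - 381*(-1/35) = -390/373 + 381/35 = 128463/13055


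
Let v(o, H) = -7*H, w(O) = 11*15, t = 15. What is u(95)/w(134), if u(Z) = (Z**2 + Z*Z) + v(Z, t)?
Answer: 3589/33 ≈ 108.76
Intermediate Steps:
w(O) = 165
u(Z) = -105 + 2*Z**2 (u(Z) = (Z**2 + Z*Z) - 7*15 = (Z**2 + Z**2) - 105 = 2*Z**2 - 105 = -105 + 2*Z**2)
u(95)/w(134) = (-105 + 2*95**2)/165 = (-105 + 2*9025)*(1/165) = (-105 + 18050)*(1/165) = 17945*(1/165) = 3589/33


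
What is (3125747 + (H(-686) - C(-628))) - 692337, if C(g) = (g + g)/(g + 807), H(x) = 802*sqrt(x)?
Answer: 435581646/179 + 5614*I*sqrt(14) ≈ 2.4334e+6 + 21006.0*I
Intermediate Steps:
C(g) = 2*g/(807 + g) (C(g) = (2*g)/(807 + g) = 2*g/(807 + g))
(3125747 + (H(-686) - C(-628))) - 692337 = (3125747 + (802*sqrt(-686) - 2*(-628)/(807 - 628))) - 692337 = (3125747 + (802*(7*I*sqrt(14)) - 2*(-628)/179)) - 692337 = (3125747 + (5614*I*sqrt(14) - 2*(-628)/179)) - 692337 = (3125747 + (5614*I*sqrt(14) - 1*(-1256/179))) - 692337 = (3125747 + (5614*I*sqrt(14) + 1256/179)) - 692337 = (3125747 + (1256/179 + 5614*I*sqrt(14))) - 692337 = (559509969/179 + 5614*I*sqrt(14)) - 692337 = 435581646/179 + 5614*I*sqrt(14)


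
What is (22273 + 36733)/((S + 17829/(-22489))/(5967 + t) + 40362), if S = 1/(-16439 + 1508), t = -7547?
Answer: 3913112328659415/2676694603480616 ≈ 1.4619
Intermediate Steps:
S = -1/14931 (S = 1/(-14931) = -1/14931 ≈ -6.6975e-5)
(22273 + 36733)/((S + 17829/(-22489))/(5967 + t) + 40362) = (22273 + 36733)/((-1/14931 + 17829/(-22489))/(5967 - 7547) + 40362) = 59006/((-1/14931 + 17829*(-1/22489))/(-1580) + 40362) = 59006/((-1/14931 - 17829/22489)*(-1/1580) + 40362) = 59006/(-266227288/335783259*(-1/1580) + 40362) = 59006/(66556822/132634387305 + 40362) = 59006/(5353389206961232/132634387305) = 59006*(132634387305/5353389206961232) = 3913112328659415/2676694603480616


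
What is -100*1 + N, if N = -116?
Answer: -216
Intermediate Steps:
-100*1 + N = -100*1 - 116 = -100 - 116 = -216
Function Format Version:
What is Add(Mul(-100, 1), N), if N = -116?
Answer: -216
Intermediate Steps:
Add(Mul(-100, 1), N) = Add(Mul(-100, 1), -116) = Add(-100, -116) = -216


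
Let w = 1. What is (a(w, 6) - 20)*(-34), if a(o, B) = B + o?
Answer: 442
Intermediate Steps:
(a(w, 6) - 20)*(-34) = ((6 + 1) - 20)*(-34) = (7 - 20)*(-34) = -13*(-34) = 442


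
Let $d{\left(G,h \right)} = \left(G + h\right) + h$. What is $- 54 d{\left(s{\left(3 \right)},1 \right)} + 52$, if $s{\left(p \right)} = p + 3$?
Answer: $-380$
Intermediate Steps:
$s{\left(p \right)} = 3 + p$
$d{\left(G,h \right)} = G + 2 h$
$- 54 d{\left(s{\left(3 \right)},1 \right)} + 52 = - 54 \left(\left(3 + 3\right) + 2 \cdot 1\right) + 52 = - 54 \left(6 + 2\right) + 52 = \left(-54\right) 8 + 52 = -432 + 52 = -380$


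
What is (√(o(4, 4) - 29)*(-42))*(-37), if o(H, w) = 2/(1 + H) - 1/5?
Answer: 18648*I*√5/5 ≈ 8339.6*I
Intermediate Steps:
o(H, w) = -⅕ + 2/(1 + H) (o(H, w) = 2/(1 + H) - 1*⅕ = 2/(1 + H) - ⅕ = -⅕ + 2/(1 + H))
(√(o(4, 4) - 29)*(-42))*(-37) = (√((9 - 1*4)/(5*(1 + 4)) - 29)*(-42))*(-37) = (√((⅕)*(9 - 4)/5 - 29)*(-42))*(-37) = (√((⅕)*(⅕)*5 - 29)*(-42))*(-37) = (√(⅕ - 29)*(-42))*(-37) = (√(-144/5)*(-42))*(-37) = ((12*I*√5/5)*(-42))*(-37) = -504*I*√5/5*(-37) = 18648*I*√5/5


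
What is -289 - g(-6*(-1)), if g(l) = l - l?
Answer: -289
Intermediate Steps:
g(l) = 0
-289 - g(-6*(-1)) = -289 - 1*0 = -289 + 0 = -289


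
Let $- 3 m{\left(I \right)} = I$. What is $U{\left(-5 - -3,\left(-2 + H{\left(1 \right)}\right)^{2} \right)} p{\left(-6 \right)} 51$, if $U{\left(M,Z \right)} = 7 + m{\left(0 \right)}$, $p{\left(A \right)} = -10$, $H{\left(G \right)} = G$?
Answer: $-3570$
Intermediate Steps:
$m{\left(I \right)} = - \frac{I}{3}$
$U{\left(M,Z \right)} = 7$ ($U{\left(M,Z \right)} = 7 - 0 = 7 + 0 = 7$)
$U{\left(-5 - -3,\left(-2 + H{\left(1 \right)}\right)^{2} \right)} p{\left(-6 \right)} 51 = 7 \left(-10\right) 51 = \left(-70\right) 51 = -3570$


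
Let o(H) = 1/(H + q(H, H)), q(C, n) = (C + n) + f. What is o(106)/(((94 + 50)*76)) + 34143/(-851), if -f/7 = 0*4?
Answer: -118824194605/2961643392 ≈ -40.121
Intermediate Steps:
f = 0 (f = -0*4 = -7*0 = 0)
q(C, n) = C + n (q(C, n) = (C + n) + 0 = C + n)
o(H) = 1/(3*H) (o(H) = 1/(H + (H + H)) = 1/(H + 2*H) = 1/(3*H))
o(106)/(((94 + 50)*76)) + 34143/(-851) = ((⅓)/106)/(((94 + 50)*76)) + 34143/(-851) = ((⅓)*(1/106))/((144*76)) + 34143*(-1/851) = (1/318)/10944 - 34143/851 = (1/318)*(1/10944) - 34143/851 = 1/3480192 - 34143/851 = -118824194605/2961643392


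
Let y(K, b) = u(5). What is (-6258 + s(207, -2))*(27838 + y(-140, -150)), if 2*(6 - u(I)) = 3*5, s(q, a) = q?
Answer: -336877323/2 ≈ -1.6844e+8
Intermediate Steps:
u(I) = -3/2 (u(I) = 6 - 3*5/2 = 6 - ½*15 = 6 - 15/2 = -3/2)
y(K, b) = -3/2
(-6258 + s(207, -2))*(27838 + y(-140, -150)) = (-6258 + 207)*(27838 - 3/2) = -6051*55673/2 = -336877323/2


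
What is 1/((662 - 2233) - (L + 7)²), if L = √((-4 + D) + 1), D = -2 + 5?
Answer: -1/1620 ≈ -0.00061728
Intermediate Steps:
D = 3
L = 0 (L = √((-4 + 3) + 1) = √(-1 + 1) = √0 = 0)
1/((662 - 2233) - (L + 7)²) = 1/((662 - 2233) - (0 + 7)²) = 1/(-1571 - 1*7²) = 1/(-1571 - 1*49) = 1/(-1571 - 49) = 1/(-1620) = -1/1620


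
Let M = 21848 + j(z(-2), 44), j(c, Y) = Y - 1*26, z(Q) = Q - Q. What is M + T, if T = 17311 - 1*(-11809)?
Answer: 50986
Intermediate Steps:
z(Q) = 0
j(c, Y) = -26 + Y (j(c, Y) = Y - 26 = -26 + Y)
M = 21866 (M = 21848 + (-26 + 44) = 21848 + 18 = 21866)
T = 29120 (T = 17311 + 11809 = 29120)
M + T = 21866 + 29120 = 50986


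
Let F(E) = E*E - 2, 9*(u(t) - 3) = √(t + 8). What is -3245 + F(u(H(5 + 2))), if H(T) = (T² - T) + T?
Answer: -87407/27 + 2*√57/3 ≈ -3232.3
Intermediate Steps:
H(T) = T²
u(t) = 3 + √(8 + t)/9 (u(t) = 3 + √(t + 8)/9 = 3 + √(8 + t)/9)
F(E) = -2 + E² (F(E) = E² - 2 = -2 + E²)
-3245 + F(u(H(5 + 2))) = -3245 + (-2 + (3 + √(8 + (5 + 2)²)/9)²) = -3245 + (-2 + (3 + √(8 + 7²)/9)²) = -3245 + (-2 + (3 + √(8 + 49)/9)²) = -3245 + (-2 + (3 + √57/9)²) = -3247 + (3 + √57/9)²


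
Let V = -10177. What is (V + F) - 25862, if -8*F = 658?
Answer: -144485/4 ≈ -36121.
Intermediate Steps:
F = -329/4 (F = -⅛*658 = -329/4 ≈ -82.250)
(V + F) - 25862 = (-10177 - 329/4) - 25862 = -41037/4 - 25862 = -144485/4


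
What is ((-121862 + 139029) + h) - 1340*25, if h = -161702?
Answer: -178035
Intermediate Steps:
((-121862 + 139029) + h) - 1340*25 = ((-121862 + 139029) - 161702) - 1340*25 = (17167 - 161702) - 33500 = -144535 - 33500 = -178035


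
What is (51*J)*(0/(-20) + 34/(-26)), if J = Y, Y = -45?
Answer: 39015/13 ≈ 3001.2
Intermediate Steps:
J = -45
(51*J)*(0/(-20) + 34/(-26)) = (51*(-45))*(0/(-20) + 34/(-26)) = -2295*(0*(-1/20) + 34*(-1/26)) = -2295*(0 - 17/13) = -2295*(-17/13) = 39015/13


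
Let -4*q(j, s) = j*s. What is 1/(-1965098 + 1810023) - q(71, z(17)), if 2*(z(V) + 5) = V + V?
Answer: 33030974/155075 ≈ 213.00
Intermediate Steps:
z(V) = -5 + V (z(V) = -5 + (V + V)/2 = -5 + (2*V)/2 = -5 + V)
q(j, s) = -j*s/4
1/(-1965098 + 1810023) - q(71, z(17)) = 1/(-1965098 + 1810023) - (-1)*71*(-5 + 17)/4 = 1/(-155075) - (-1)*71*12/4 = -1/155075 - 1*(-213) = -1/155075 + 213 = 33030974/155075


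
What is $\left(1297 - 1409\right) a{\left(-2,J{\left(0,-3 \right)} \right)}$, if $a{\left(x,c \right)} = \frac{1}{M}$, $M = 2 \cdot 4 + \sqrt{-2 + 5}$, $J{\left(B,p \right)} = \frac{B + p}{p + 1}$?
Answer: $- \frac{896}{61} + \frac{112 \sqrt{3}}{61} \approx -11.508$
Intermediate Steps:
$J{\left(B,p \right)} = \frac{B + p}{1 + p}$
$M = 8 + \sqrt{3} \approx 9.7321$
$a{\left(x,c \right)} = \frac{1}{8 + \sqrt{3}}$
$\left(1297 - 1409\right) a{\left(-2,J{\left(0,-3 \right)} \right)} = \left(1297 - 1409\right) \left(\frac{8}{61} - \frac{\sqrt{3}}{61}\right) = - 112 \left(\frac{8}{61} - \frac{\sqrt{3}}{61}\right) = - \frac{896}{61} + \frac{112 \sqrt{3}}{61}$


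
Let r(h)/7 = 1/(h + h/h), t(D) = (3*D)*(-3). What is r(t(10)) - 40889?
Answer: -3639128/89 ≈ -40889.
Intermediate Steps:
t(D) = -9*D
r(h) = 7/(1 + h) (r(h) = 7/(h + h/h) = 7/(h + 1) = 7/(1 + h))
r(t(10)) - 40889 = 7/(1 - 9*10) - 40889 = 7/(1 - 90) - 40889 = 7/(-89) - 40889 = 7*(-1/89) - 40889 = -7/89 - 40889 = -3639128/89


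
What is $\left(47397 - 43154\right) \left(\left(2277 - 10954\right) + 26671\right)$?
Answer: $76348542$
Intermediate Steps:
$\left(47397 - 43154\right) \left(\left(2277 - 10954\right) + 26671\right) = 4243 \left(\left(2277 - 10954\right) + 26671\right) = 4243 \left(-8677 + 26671\right) = 4243 \cdot 17994 = 76348542$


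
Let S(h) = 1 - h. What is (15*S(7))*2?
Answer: -180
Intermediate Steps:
(15*S(7))*2 = (15*(1 - 1*7))*2 = (15*(1 - 7))*2 = (15*(-6))*2 = -90*2 = -180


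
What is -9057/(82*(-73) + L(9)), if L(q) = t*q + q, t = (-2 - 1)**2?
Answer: 9057/5896 ≈ 1.5361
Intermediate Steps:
t = 9 (t = (-3)**2 = 9)
L(q) = 10*q (L(q) = 9*q + q = 10*q)
-9057/(82*(-73) + L(9)) = -9057/(82*(-73) + 10*9) = -9057/(-5986 + 90) = -9057/(-5896) = -9057*(-1/5896) = 9057/5896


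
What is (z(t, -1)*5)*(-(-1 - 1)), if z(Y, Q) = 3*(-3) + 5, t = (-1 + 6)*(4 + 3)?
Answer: -40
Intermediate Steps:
t = 35 (t = 5*7 = 35)
z(Y, Q) = -4 (z(Y, Q) = -9 + 5 = -4)
(z(t, -1)*5)*(-(-1 - 1)) = (-4*5)*(-(-1 - 1)) = -(-20)*(-2) = -20*2 = -40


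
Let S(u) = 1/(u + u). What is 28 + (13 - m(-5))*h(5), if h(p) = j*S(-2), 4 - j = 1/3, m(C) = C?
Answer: 23/2 ≈ 11.500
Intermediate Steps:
j = 11/3 (j = 4 - 1/3 = 11/3 ≈ 3.6667)
S(u) = 1/(2*u)
h(p) = -11/12 (h(p) = 11*((1/2)/(-2))/3 = 11*((1/2)*(-1/2))/3 = (11/3)*(-1/4) = -11/12)
28 + (13 - m(-5))*h(5) = 28 + (13 - 1*(-5))*(-11/12) = 28 + (13 + 5)*(-11/12) = 28 + 18*(-11/12) = 28 - 33/2 = 23/2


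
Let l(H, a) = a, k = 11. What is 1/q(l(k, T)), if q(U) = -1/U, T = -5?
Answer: 5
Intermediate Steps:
1/q(l(k, T)) = 1/(-1/(-5)) = 1/(-1*(-⅕)) = 1/(⅕) = 5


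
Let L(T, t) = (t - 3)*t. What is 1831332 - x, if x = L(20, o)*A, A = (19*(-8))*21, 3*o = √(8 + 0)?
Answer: 5502508/3 - 6384*√2 ≈ 1.8251e+6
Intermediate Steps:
o = 2*√2/3 (o = √(8 + 0)/3 = √8/3 = (2*√2)/3 = 2*√2/3 ≈ 0.94281)
L(T, t) = t*(-3 + t) (L(T, t) = (-3 + t)*t = t*(-3 + t))
A = -3192 (A = -152*21 = -3192)
x = -2128*√2*(-3 + 2*√2/3) (x = ((2*√2/3)*(-3 + 2*√2/3))*(-3192) = (2*√2*(-3 + 2*√2/3)/3)*(-3192) = -2128*√2*(-3 + 2*√2/3) ≈ 6191.0)
1831332 - x = 1831332 - (-8512/3 + 6384*√2) = 1831332 + (8512/3 - 6384*√2) = 5502508/3 - 6384*√2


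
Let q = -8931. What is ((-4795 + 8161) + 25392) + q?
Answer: 19827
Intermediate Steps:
((-4795 + 8161) + 25392) + q = ((-4795 + 8161) + 25392) - 8931 = (3366 + 25392) - 8931 = 28758 - 8931 = 19827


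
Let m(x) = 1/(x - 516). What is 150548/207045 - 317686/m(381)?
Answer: 8879665362998/207045 ≈ 4.2888e+7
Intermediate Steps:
m(x) = 1/(-516 + x)
150548/207045 - 317686/m(381) = 150548/207045 - 317686/(1/(-516 + 381)) = 150548*(1/207045) - 317686/(1/(-135)) = 150548/207045 - 317686/(-1/135) = 150548/207045 - 317686*(-135) = 150548/207045 + 42887610 = 8879665362998/207045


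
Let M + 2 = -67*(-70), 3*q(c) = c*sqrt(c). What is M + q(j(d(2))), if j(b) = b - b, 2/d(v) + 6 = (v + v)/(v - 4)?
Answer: 4688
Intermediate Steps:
d(v) = 2/(-6 + 2*v/(-4 + v)) (d(v) = 2/(-6 + (v + v)/(v - 4)) = 2/(-6 + (2*v)/(-4 + v)) = 2/(-6 + 2*v/(-4 + v)))
j(b) = 0
q(c) = c**(3/2)/3 (q(c) = (c*sqrt(c))/3 = c**(3/2)/3)
M = 4688 (M = -2 - 67*(-70) = -2 + 4690 = 4688)
M + q(j(d(2))) = 4688 + 0**(3/2)/3 = 4688 + (1/3)*0 = 4688 + 0 = 4688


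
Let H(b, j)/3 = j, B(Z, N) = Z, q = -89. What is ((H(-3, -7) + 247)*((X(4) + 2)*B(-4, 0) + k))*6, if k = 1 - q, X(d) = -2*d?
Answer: 154584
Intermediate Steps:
H(b, j) = 3*j
k = 90 (k = 1 - 1*(-89) = 1 + 89 = 90)
((H(-3, -7) + 247)*((X(4) + 2)*B(-4, 0) + k))*6 = ((3*(-7) + 247)*((-2*4 + 2)*(-4) + 90))*6 = ((-21 + 247)*((-8 + 2)*(-4) + 90))*6 = (226*(-6*(-4) + 90))*6 = (226*(24 + 90))*6 = (226*114)*6 = 25764*6 = 154584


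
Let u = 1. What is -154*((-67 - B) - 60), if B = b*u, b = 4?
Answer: 20174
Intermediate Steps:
B = 4 (B = 4*1 = 4)
-154*((-67 - B) - 60) = -154*((-67 - 1*4) - 60) = -154*((-67 - 4) - 60) = -154*(-71 - 60) = -154*(-131) = 20174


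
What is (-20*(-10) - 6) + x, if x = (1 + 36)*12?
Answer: 638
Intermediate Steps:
x = 444 (x = 37*12 = 444)
(-20*(-10) - 6) + x = (-20*(-10) - 6) + 444 = (200 - 6) + 444 = 194 + 444 = 638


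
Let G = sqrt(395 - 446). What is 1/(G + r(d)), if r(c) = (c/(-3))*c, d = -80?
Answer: -19200/40960459 - 9*I*sqrt(51)/40960459 ≈ -0.00046874 - 1.5691e-6*I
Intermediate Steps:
r(c) = -c**2/3 (r(c) = (-c/3)*c = -c**2/3)
G = I*sqrt(51) (G = sqrt(-51) = I*sqrt(51) ≈ 7.1414*I)
1/(G + r(d)) = 1/(I*sqrt(51) - 1/3*(-80)**2) = 1/(I*sqrt(51) - 1/3*6400) = 1/(I*sqrt(51) - 6400/3) = 1/(-6400/3 + I*sqrt(51))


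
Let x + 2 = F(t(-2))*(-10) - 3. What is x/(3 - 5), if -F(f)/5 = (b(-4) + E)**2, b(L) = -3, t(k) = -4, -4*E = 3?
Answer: -5585/16 ≈ -349.06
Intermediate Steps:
E = -3/4 (E = -1/4*3 = -3/4 ≈ -0.75000)
F(f) = -1125/16 (F(f) = -5*(-3 - 3/4)**2 = -5*(-15/4)**2 = -5*225/16 = -1125/16)
x = 5585/8 (x = -2 + (-1125/16*(-10) - 3) = -2 + (5625/8 - 3) = -2 + 5601/8 = 5585/8 ≈ 698.13)
x/(3 - 5) = 5585/(8*(3 - 5)) = (5585/8)/(-2) = (5585/8)*(-1/2) = -5585/16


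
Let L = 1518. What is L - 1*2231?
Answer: -713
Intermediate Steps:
L - 1*2231 = 1518 - 1*2231 = 1518 - 2231 = -713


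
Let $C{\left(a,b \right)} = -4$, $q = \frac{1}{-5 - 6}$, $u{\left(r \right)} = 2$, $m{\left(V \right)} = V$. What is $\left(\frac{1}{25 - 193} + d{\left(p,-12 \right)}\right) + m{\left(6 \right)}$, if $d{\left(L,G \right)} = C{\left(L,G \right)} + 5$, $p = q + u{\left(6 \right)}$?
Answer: $\frac{1175}{168} \approx 6.994$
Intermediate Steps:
$q = - \frac{1}{11}$ ($q = \frac{1}{-11} = - \frac{1}{11} \approx -0.090909$)
$p = \frac{21}{11}$ ($p = - \frac{1}{11} + 2 = \frac{21}{11} \approx 1.9091$)
$d{\left(L,G \right)} = 1$ ($d{\left(L,G \right)} = -4 + 5 = 1$)
$\left(\frac{1}{25 - 193} + d{\left(p,-12 \right)}\right) + m{\left(6 \right)} = \left(\frac{1}{25 - 193} + 1\right) + 6 = \left(\frac{1}{-168} + 1\right) + 6 = \left(- \frac{1}{168} + 1\right) + 6 = \frac{167}{168} + 6 = \frac{1175}{168}$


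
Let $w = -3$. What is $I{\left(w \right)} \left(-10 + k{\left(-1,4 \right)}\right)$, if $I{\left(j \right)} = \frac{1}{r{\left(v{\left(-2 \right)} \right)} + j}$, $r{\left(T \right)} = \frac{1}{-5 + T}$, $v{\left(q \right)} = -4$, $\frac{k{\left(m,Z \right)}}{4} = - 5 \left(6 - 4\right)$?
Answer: $\frac{225}{14} \approx 16.071$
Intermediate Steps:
$k{\left(m,Z \right)} = -40$ ($k{\left(m,Z \right)} = 4 \left(- 5 \left(6 - 4\right)\right) = 4 \left(\left(-5\right) 2\right) = 4 \left(-10\right) = -40$)
$I{\left(j \right)} = \frac{1}{- \frac{1}{9} + j}$ ($I{\left(j \right)} = \frac{1}{\frac{1}{-5 - 4} + j} = \frac{1}{\frac{1}{-9} + j} = \frac{1}{- \frac{1}{9} + j}$)
$I{\left(w \right)} \left(-10 + k{\left(-1,4 \right)}\right) = \frac{9}{-1 + 9 \left(-3\right)} \left(-10 - 40\right) = \frac{9}{-1 - 27} \left(-50\right) = \frac{9}{-28} \left(-50\right) = 9 \left(- \frac{1}{28}\right) \left(-50\right) = \left(- \frac{9}{28}\right) \left(-50\right) = \frac{225}{14}$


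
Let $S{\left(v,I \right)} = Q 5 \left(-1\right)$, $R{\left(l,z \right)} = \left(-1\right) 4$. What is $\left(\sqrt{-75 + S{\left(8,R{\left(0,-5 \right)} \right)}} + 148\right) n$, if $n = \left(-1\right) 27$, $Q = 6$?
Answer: $-3996 - 27 i \sqrt{105} \approx -3996.0 - 276.67 i$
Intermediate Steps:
$R{\left(l,z \right)} = -4$
$S{\left(v,I \right)} = -30$ ($S{\left(v,I \right)} = 6 \cdot 5 \left(-1\right) = 30 \left(-1\right) = -30$)
$n = -27$
$\left(\sqrt{-75 + S{\left(8,R{\left(0,-5 \right)} \right)}} + 148\right) n = \left(\sqrt{-75 - 30} + 148\right) \left(-27\right) = \left(\sqrt{-105} + 148\right) \left(-27\right) = \left(i \sqrt{105} + 148\right) \left(-27\right) = \left(148 + i \sqrt{105}\right) \left(-27\right) = -3996 - 27 i \sqrt{105}$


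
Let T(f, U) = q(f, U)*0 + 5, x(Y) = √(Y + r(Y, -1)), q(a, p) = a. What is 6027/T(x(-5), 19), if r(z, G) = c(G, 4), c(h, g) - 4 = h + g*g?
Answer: 6027/5 ≈ 1205.4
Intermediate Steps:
c(h, g) = 4 + h + g² (c(h, g) = 4 + (h + g*g) = 4 + (h + g²) = 4 + h + g²)
r(z, G) = 20 + G (r(z, G) = 4 + G + 4² = 4 + G + 16 = 20 + G)
x(Y) = √(19 + Y) (x(Y) = √(Y + (20 - 1)) = √(Y + 19) = √(19 + Y))
T(f, U) = 5 (T(f, U) = f*0 + 5 = 0 + 5 = 5)
6027/T(x(-5), 19) = 6027/5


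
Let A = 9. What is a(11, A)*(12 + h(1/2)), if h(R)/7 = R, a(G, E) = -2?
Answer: -31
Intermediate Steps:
h(R) = 7*R
a(11, A)*(12 + h(1/2)) = -2*(12 + 7/2) = -2*31/2 = -31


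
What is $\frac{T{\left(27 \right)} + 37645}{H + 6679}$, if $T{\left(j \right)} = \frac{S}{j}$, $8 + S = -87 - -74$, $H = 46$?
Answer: $\frac{338798}{60525} \approx 5.5977$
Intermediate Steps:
$S = -21$ ($S = -8 - 13 = -21$)
$T{\left(j \right)} = - \frac{21}{j}$
$\frac{T{\left(27 \right)} + 37645}{H + 6679} = \frac{- \frac{21}{27} + 37645}{46 + 6679} = \frac{\left(-21\right) \frac{1}{27} + 37645}{6725} = \left(- \frac{7}{9} + 37645\right) \frac{1}{6725} = \frac{338798}{9} \cdot \frac{1}{6725} = \frac{338798}{60525}$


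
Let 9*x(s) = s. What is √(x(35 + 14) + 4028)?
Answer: √36301/3 ≈ 63.509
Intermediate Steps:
x(s) = s/9
√(x(35 + 14) + 4028) = √((35 + 14)/9 + 4028) = √((⅑)*49 + 4028) = √(49/9 + 4028) = √(36301/9) = √36301/3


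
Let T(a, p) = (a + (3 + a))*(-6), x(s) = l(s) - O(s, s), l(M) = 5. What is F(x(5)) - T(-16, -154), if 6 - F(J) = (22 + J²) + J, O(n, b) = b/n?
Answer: -210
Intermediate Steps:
x(s) = 4 (x(s) = 5 - s/s = 5 - 1*1 = 5 - 1 = 4)
F(J) = -16 - J - J² (F(J) = 6 - ((22 + J²) + J) = 6 - (22 + J + J²) = 6 + (-22 - J - J²) = -16 - J - J²)
T(a, p) = -18 - 12*a (T(a, p) = (3 + 2*a)*(-6) = -18 - 12*a)
F(x(5)) - T(-16, -154) = (-16 - 1*4 - 1*4²) - (-18 - 12*(-16)) = (-16 - 4 - 1*16) - (-18 + 192) = (-16 - 4 - 16) - 1*174 = -36 - 174 = -210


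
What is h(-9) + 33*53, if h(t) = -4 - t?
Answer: 1754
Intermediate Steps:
h(-9) + 33*53 = (-4 - 1*(-9)) + 33*53 = (-4 + 9) + 1749 = 5 + 1749 = 1754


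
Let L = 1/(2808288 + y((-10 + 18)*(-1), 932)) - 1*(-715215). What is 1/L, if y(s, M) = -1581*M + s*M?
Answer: 1327340/949333478101 ≈ 1.3982e-6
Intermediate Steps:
y(s, M) = -1581*M + M*s
L = 949333478101/1327340 (L = 1/(2808288 + 932*(-1581 + (-10 + 18)*(-1))) - 1*(-715215) = 1/(2808288 + 932*(-1581 + 8*(-1))) + 715215 = 1/(2808288 + 932*(-1581 - 8)) + 715215 = 1/(2808288 + 932*(-1589)) + 715215 = 1/(2808288 - 1480948) + 715215 = 1/1327340 + 715215 = 949333478101/1327340 ≈ 7.1522e+5)
1/L = 1/(949333478101/1327340) = 1327340/949333478101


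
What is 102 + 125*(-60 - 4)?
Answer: -7898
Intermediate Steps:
102 + 125*(-60 - 4) = 102 + 125*(-64) = 102 - 8000 = -7898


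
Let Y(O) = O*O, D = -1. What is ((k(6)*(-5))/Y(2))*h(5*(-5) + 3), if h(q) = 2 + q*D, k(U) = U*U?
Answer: -1080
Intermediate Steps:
k(U) = U**2
Y(O) = O**2
h(q) = 2 - q (h(q) = 2 + q*(-1) = 2 - q)
((k(6)*(-5))/Y(2))*h(5*(-5) + 3) = ((6**2*(-5))/(2**2))*(2 - (5*(-5) + 3)) = ((36*(-5))/4)*(2 - (-25 + 3)) = ((1/4)*(-180))*(2 - 1*(-22)) = -45*(2 + 22) = -45*24 = -1080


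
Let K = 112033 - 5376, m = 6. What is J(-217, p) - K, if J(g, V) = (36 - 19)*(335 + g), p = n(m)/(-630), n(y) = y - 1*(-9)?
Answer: -104651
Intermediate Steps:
K = 106657
n(y) = 9 + y (n(y) = y + 9 = 9 + y)
p = -1/42 (p = (9 + 6)/(-630) = 15*(-1/630) = -1/42 ≈ -0.023810)
J(g, V) = 5695 + 17*g (J(g, V) = 17*(335 + g) = 5695 + 17*g)
J(-217, p) - K = (5695 + 17*(-217)) - 1*106657 = (5695 - 3689) - 106657 = 2006 - 106657 = -104651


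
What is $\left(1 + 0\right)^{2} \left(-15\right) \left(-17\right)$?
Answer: $255$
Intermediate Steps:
$\left(1 + 0\right)^{2} \left(-15\right) \left(-17\right) = 1^{2} \left(-15\right) \left(-17\right) = 1 \left(-15\right) \left(-17\right) = \left(-15\right) \left(-17\right) = 255$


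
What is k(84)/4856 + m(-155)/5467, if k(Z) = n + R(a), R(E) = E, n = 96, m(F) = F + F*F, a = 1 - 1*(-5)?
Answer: 756301/172388 ≈ 4.3872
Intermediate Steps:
a = 6 (a = 1 + 5 = 6)
m(F) = F + F**2
k(Z) = 102 (k(Z) = 96 + 6 = 102)
k(84)/4856 + m(-155)/5467 = 102/4856 - 155*(1 - 155)/5467 = 102*(1/4856) - 155*(-154)*(1/5467) = 51/2428 + 23870*(1/5467) = 51/2428 + 310/71 = 756301/172388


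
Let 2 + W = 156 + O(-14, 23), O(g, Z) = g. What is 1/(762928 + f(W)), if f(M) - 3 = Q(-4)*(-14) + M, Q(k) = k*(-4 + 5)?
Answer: 1/763127 ≈ 1.3104e-6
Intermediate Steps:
Q(k) = k (Q(k) = k*1 = k)
W = 140 (W = -2 + (156 - 14) = -2 + 142 = 140)
f(M) = 59 + M (f(M) = 3 + (-4*(-14) + M) = 3 + (56 + M) = 59 + M)
1/(762928 + f(W)) = 1/(762928 + (59 + 140)) = 1/(762928 + 199) = 1/763127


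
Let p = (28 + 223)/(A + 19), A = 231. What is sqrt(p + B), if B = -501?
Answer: 7*I*sqrt(25510)/50 ≈ 22.361*I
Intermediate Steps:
p = 251/250 (p = (28 + 223)/(231 + 19) = 251/250 ≈ 1.0040)
sqrt(p + B) = sqrt(251/250 - 501) = sqrt(-124999/250) = 7*I*sqrt(25510)/50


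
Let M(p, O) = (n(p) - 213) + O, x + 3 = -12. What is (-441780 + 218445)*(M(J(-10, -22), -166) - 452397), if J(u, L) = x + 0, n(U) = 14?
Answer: 101117601270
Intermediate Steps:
x = -15 (x = -3 - 12 = -15)
J(u, L) = -15 (J(u, L) = -15 + 0 = -15)
M(p, O) = -199 + O (M(p, O) = (14 - 213) + O = -199 + O)
(-441780 + 218445)*(M(J(-10, -22), -166) - 452397) = (-441780 + 218445)*((-199 - 166) - 452397) = -223335*(-365 - 452397) = -223335*(-452762) = 101117601270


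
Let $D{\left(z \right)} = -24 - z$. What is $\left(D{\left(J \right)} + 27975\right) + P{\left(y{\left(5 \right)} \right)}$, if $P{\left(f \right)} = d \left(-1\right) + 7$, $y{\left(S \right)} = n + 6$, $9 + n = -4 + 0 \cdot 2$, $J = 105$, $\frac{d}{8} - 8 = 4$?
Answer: $27757$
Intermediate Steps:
$d = 96$ ($d = 64 + 8 \cdot 4 = 64 + 32 = 96$)
$n = -13$ ($n = -9 + \left(-4 + 0 \cdot 2\right) = -9 + \left(-4 + 0\right) = -9 - 4 = -13$)
$y{\left(S \right)} = -7$ ($y{\left(S \right)} = -13 + 6 = -7$)
$P{\left(f \right)} = -89$ ($P{\left(f \right)} = 96 \left(-1\right) + 7 = -96 + 7 = -89$)
$\left(D{\left(J \right)} + 27975\right) + P{\left(y{\left(5 \right)} \right)} = \left(\left(-24 - 105\right) + 27975\right) - 89 = \left(-129 + 27975\right) - 89 = 27846 - 89 = 27757$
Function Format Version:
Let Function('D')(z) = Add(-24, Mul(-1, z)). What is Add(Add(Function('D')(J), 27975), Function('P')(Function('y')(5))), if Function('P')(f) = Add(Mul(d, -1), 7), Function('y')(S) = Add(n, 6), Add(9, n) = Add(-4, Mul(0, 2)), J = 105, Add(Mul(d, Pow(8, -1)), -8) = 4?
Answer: 27757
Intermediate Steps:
d = 96 (d = Add(64, Mul(8, 4)) = Add(64, 32) = 96)
n = -13 (n = Add(-9, Add(-4, Mul(0, 2))) = Add(-9, Add(-4, 0)) = Add(-9, -4) = -13)
Function('y')(S) = -7 (Function('y')(S) = Add(-13, 6) = -7)
Function('P')(f) = -89 (Function('P')(f) = Add(Mul(96, -1), 7) = Add(-96, 7) = -89)
Add(Add(Function('D')(J), 27975), Function('P')(Function('y')(5))) = Add(Add(Add(-24, Mul(-1, 105)), 27975), -89) = Add(Add(Add(-24, -105), 27975), -89) = Add(Add(-129, 27975), -89) = Add(27846, -89) = 27757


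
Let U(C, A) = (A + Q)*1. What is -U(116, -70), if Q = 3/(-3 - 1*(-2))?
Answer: 73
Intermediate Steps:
Q = -3 (Q = 3/(-3 + 2) = 3/(-1) = 3*(-1) = -3)
U(C, A) = -3 + A (U(C, A) = (A - 3)*1 = (-3 + A)*1 = -3 + A)
-U(116, -70) = -(-3 - 70) = -1*(-73) = 73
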